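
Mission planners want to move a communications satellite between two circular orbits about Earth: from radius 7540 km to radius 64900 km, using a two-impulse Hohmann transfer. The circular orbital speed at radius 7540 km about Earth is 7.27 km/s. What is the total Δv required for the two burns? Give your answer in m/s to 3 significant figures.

From the circular-orbit relation v² = μ/r at r = 7540 km: μ = v²r = (7.27)² × 7540 = 3.98511×10^5 km³/s².
Semi-major axis of the transfer orbit: a_t = (7540 + 64900)/2 = 36220 km.
At r₁ the circular-orbit speed is v₁ = √(μ/r₁) = 7.270 km/s.
On the transfer ellipse at r₁, vis-viva equation gives v_p = √[μ(2/r₁ − 1/a_t)] = 9.732 km/s.
First burn Δv₁ = |v_p − v₁| = 2.462 km/s.
At r₂, v₂ = √(μ/r₂) = 2.478 km/s.
Transfer-orbit speed at r₂: v_a = √[μ(2/r₂ − 1/a_t)] = 1.131 km/s.
Second burn Δv₂ = |v₂ − v_a| = 1.347 km/s.
Δv = Δv₁ + Δv₂ = 2.462 + 1.347 = 3.809 km/s.

Δv = 3810 m/s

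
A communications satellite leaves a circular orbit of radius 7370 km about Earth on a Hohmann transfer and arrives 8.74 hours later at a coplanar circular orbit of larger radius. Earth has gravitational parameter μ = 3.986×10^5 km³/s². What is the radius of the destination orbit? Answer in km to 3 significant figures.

Transfer time t = 8.74 hours = 31464 s, and t = π√(a_t³/μ).
So a_t = (μ t²/π²)^(1/3) = (3.986×10^5 × (31464)² / π²)^(1/3) = 34194 km.
Since a_t = (r₁ + r₂)/2, r₂ = 2a_t − r₁ = 2×34194 − 7370 = 61018 km.

r₂ = 61000 km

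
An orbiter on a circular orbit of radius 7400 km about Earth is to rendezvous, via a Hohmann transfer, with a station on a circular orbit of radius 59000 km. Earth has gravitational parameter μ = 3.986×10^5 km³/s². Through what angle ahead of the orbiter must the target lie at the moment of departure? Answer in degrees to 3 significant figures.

The Hohmann ellipse has a_t = (r₁ + r₂)/2 = 33200 km.
The half-period of the transfer ellipse is t = π√(a_t³/μ) = 30102 s.
The target's mean motion on its circular orbit is ω₂ = √(μ/r₂³) = 4.4055×10^-5 rad/s.
Angle swept by the target during transfer: ω₂·t = 1.3261 rad = 75.98°.
Arrival is 180° from departure on the ellipse, so φ = 180° − 75.98° = 104°.

φ = 104°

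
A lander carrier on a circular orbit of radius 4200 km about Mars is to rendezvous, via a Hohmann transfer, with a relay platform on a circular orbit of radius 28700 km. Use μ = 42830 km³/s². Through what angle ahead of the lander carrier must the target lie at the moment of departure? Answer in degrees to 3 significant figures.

φ = 102°

The Hohmann ellipse has a_t = (r₁ + r₂)/2 = 16450 km.
Transfer time t = π√(a_t³/μ) = 32028 s.
Target angular speed ω₂ = √(μ/r₂³) = 4.2565×10^-5 rad/s.
Angle swept by the target during transfer: ω₂·t = 1.3633 rad = 78.11°.
Arrival is 180° from departure on the ellipse, so φ = 180° − 78.11° = 102°.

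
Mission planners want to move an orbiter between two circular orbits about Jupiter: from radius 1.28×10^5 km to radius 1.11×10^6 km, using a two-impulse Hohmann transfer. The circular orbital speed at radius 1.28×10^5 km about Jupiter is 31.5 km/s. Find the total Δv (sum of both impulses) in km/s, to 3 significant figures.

Δv = 16.5 km/s

From the circular-orbit relation v² = μ/r at r = 1.28×10^5 km: μ = v²r = (31.5)² × 1.28×10^5 = 1.27008×10^8 km³/s².
Transfer-ellipse semi-major axis a_t = (r₁ + r₂)/2 = (1.280×10^5 + 1.110×10^6)/2 = 6.190×10^5 km.
Circular speed at r₁: v₁ = √(μ/r₁) = √(1.27008×10^8/1.280×10^5) = 31.50 km/s.
On the transfer ellipse at r₁, vis-viva equation gives v_p = √[μ(2/r₁ − 1/a_t)] = 42.18 km/s.
First burn Δv₁ = |v_p − v₁| = 10.68 km/s.
At r₂, v₂ = √(μ/r₂) = 10.697 km/s.
Transfer-orbit speed at r₂: v_a = √[μ(2/r₂ − 1/a_t)] = 4.8642 km/s.
Second burn Δv₂ = |v₂ − v_a| = 5.833 km/s.
Δv = Δv₁ + Δv₂ = 10.68 + 5.833 = 16.51 km/s.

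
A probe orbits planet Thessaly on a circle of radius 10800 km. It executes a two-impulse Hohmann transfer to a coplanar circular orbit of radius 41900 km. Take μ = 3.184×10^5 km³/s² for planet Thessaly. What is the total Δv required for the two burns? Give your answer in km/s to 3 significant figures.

Δv = 2.41 km/s

Semi-major axis of the transfer orbit: a_t = (10800 + 41900)/2 = 26350 km.
Circular speed at r₁: v₁ = √(μ/r₁) = √(3.184×10^5/10800) = 5.430 km/s.
On the transfer ellipse at r₁, vis-viva gives v_p = √[μ(2/r₁ − 1/a_t)] = 6.847 km/s.
First burn Δv₁ = |v_p − v₁| = 1.417 km/s.
Circular speed at r₂: v₂ = √(μ/r₂) = 2.7566 km/s.
Transfer-orbit speed at r₂: v_a = √[μ(2/r₂ − 1/a_t)] = 1.7648 km/s.
Second burn Δv₂ = |v₂ − v_a| = 0.9918 km/s.
Δv = Δv₁ + Δv₂ = 1.417 + 0.9918 = 2.409 km/s.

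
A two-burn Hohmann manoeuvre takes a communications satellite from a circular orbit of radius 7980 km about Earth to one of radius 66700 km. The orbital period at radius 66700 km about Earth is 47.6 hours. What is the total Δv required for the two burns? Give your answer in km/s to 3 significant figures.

Δv = 3.69 km/s

From Kepler's third law T² = 4π²r³/μ at r = 66700 km, T = 47.6 hours = 47.6 × 3600 s = 1.7136×10^5 s: μ = 4π²r³/T² = 3.98950×10^5 km³/s².
Transfer-ellipse semi-major axis a_t = (r₁ + r₂)/2 = (7980 + 66700)/2 = 37340 km.
At r₁ the circular-orbit speed is v₁ = √(μ/r₁) = 7.071 km/s.
Transfer-orbit speed at r₁ (v² = μ(2/r − 1/a)): v_p = √[μ(2/r₁ − 1/a_t)] = 9.450 km/s.
First burn Δv₁ = |v_p − v₁| = 2.379 km/s.
Circular speed at r₂: v₂ = √(μ/r₂) = 2.446 km/s.
Transfer-orbit speed at r₂: v_a = √[μ(2/r₂ − 1/a_t)] = 1.131 km/s.
Second burn Δv₂ = |v₂ − v_a| = 1.315 km/s.
Δv = Δv₁ + Δv₂ = 2.379 + 1.315 = 3.694 km/s.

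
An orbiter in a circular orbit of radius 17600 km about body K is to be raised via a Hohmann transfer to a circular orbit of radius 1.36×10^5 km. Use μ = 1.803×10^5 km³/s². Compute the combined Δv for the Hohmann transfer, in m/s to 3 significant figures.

Δv = 1660 m/s

The Hohmann ellipse has a_t = (r₁ + r₂)/2 = 76800 km.
Circular speed at r₁: v₁ = √(μ/r₁) = √(1.803×10^5/17600) = 3.20067 km/s.
On the transfer ellipse at r₁, v² = μ(2/r − 1/a) gives v_p = √[μ(2/r₁ − 1/a_t)] = 4.25922 km/s.
First burn Δv₁ = |v_p − v₁| = 1.059 km/s.
Circular speed at r₂: v₂ = √(μ/r₂) = 1.1514 km/s.
Transfer-orbit speed at r₂: v_a = √[μ(2/r₂ − 1/a_t)] = 0.55119 km/s.
Second burn Δv₂ = |v₂ − v_a| = 0.6002 km/s.
Total Δv = Δv₁ + Δv₂ = 1.659 km/s.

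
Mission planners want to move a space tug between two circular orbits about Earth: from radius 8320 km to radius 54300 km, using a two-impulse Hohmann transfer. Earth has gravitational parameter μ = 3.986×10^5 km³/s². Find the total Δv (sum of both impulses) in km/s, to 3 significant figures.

Semi-major axis of the transfer orbit: a_t = (8320 + 54300)/2 = 31310 km.
Circular speed at r₁: v₁ = √(μ/r₁) = √(3.986×10^5/8320) = 6.9216 km/s.
On the transfer ellipse at r₁, vis-viva gives v_p = √[μ(2/r₁ − 1/a_t)] = 9.1152 km/s.
First burn Δv₁ = |v_p − v₁| = 2.1936 km/s.
Circular speed at r₂: v₂ = √(μ/r₂) = 2.7094 km/s.
Transfer-orbit speed at r₂: v_a = √[μ(2/r₂ − 1/a_t)] = 1.3967 km/s.
Second burn Δv₂ = |v₂ − v_a| = 1.3127 km/s.
Δv = Δv₁ + Δv₂ = 2.1936 + 1.3127 = 3.506 km/s.

Δv = 3.51 km/s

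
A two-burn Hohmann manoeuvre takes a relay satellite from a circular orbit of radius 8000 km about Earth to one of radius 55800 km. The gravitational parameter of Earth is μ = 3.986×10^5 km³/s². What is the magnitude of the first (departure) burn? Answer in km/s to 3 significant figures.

Δv₁ = 2.28 km/s

Semi-major axis of the transfer orbit: a_t = (8000 + 55800)/2 = 31900 km.
On the circular orbit at r = 8000 km, v_c = √(μ/r) = 7.059 km/s.
Transfer-orbit speed at the same r (vis-viva, a = a_t): v_t = √[μ(2/r − 1/a_t)] = 9.336 km/s.
Δv₁ = |v_t − v_c| = |9.336 − 7.059| = 2.277 km/s.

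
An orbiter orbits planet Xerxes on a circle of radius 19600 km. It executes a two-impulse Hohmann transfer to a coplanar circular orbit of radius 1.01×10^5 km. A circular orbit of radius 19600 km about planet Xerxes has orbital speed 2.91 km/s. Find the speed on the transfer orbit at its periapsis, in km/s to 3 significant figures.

v = 3.77 km/s

From the circular-orbit relation v² = μ/r at r = 19600 km: μ = v²r = (2.91)² × 19600 = 1.65975×10^5 km³/s².
Semi-major axis of the transfer orbit: a_t = (19600 + 1.010×10^5)/2 = 60300 km.
At periapsis, r = 19600 km.
Vis-viva: v = √[μ(2/r − 1/a_t)] = √[1.65975×10^5 × (2/19600 − 1/60300)] = 3.766 km/s.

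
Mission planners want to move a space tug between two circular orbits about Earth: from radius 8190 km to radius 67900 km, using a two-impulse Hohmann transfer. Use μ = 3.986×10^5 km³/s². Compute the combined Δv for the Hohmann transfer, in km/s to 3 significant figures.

Semi-major axis of the transfer orbit: a_t = (8190 + 67900)/2 = 38045 km.
Circular speed at r₁: v₁ = √(μ/r₁) = √(3.986×10^5/8190) = 6.9763 km/s.
Transfer-orbit speed at r₁ (v² = μ(2/r − 1/a)): v_p = √[μ(2/r₁ − 1/a_t)] = 9.3199 km/s.
First burn Δv₁ = |v_p − v₁| = 2.3436 km/s.
At r₂, v₂ = √(μ/r₂) = 2.4229 km/s.
Transfer-orbit speed at r₂: v_a = √[μ(2/r₂ − 1/a_t)] = 1.1242 km/s.
Second burn Δv₂ = |v₂ − v_a| = 1.2987 km/s.
Total Δv = Δv₁ + Δv₂ = 3.642 km/s.

Δv = 3.64 km/s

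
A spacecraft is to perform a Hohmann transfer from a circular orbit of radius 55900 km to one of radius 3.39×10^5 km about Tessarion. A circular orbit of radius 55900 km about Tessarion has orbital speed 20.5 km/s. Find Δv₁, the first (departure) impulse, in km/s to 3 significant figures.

From the circular-orbit relation v² = μ/r at r = 55900 km: μ = v²r = (20.5)² × 55900 = 2.34920×10^7 km³/s².
The Hohmann ellipse has a_t = (r₁ + r₂)/2 = 1.9745×10^5 km.
On the circular orbit at r = 55900 km, v_c = √(μ/r) = 20.500 km/s.
Vis-viva on the transfer ellipse at r = 55900 km gives v_t = √[μ(2/r − 1/a_t)] = 26.861 km/s.
Δv₁ = |v_t − v_c| = |26.861 − 20.500| = 6.361 km/s.

Δv₁ = 6.36 km/s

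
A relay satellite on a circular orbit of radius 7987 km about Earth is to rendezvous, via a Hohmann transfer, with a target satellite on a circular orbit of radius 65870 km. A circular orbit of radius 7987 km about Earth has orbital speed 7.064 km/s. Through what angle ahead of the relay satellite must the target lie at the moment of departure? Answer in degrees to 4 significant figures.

From the circular-orbit relation v² = μ/r at r = 7987 km: μ = v²r = (7.064)² × 7987 = 3.98552×10^5 km³/s².
Semi-major axis of the transfer orbit: a_t = (7987 + 65870)/2 = 36928.5 km.
The half-period of the transfer ellipse is t = π√(a_t³/μ) = 35314 s.
Target angular speed ω₂ = √(μ/r₂³) = 3.7343×10^-5 rad/s.
Angle swept by the target during transfer: ω₂·t = 1.3187 rad = 75.56°.
The relay satellite traverses 180° on the transfer ellipse, so the target must lead by 180° − 75.56° = 104.4°.

φ = 104.4°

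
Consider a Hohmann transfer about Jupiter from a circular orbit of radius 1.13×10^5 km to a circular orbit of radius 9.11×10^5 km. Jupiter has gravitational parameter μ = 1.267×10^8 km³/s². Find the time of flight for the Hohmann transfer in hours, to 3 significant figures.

t = 28.4 hours

The Hohmann ellipse has a_t = (r₁ + r₂)/2 = 5.120×10^5 km.
Half the transfer-orbit period gives t = π√(a_t³/μ) = 1.023×10^5 s.
Converting: 1.023×10^5 s ÷ 3600 s/hour = 28.4 hours.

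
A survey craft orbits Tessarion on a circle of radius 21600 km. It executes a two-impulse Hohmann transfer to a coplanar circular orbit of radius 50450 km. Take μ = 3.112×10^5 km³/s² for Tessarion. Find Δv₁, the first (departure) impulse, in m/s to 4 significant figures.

Δv₁ = 696.1 m/s

Transfer-ellipse semi-major axis a_t = (r₁ + r₂)/2 = (21600 + 50450)/2 = 36025 km.
Circular speed at r = 21600 km: v_c = √(μ/r) = 3.7957 km/s.
Vis-viva on the transfer ellipse at r = 21600 km gives v_t = √[μ(2/r − 1/a_t)] = 4.4918 km/s.
Δv₁ = |v_t − v_c| = |4.4918 − 3.7957| = 0.6961 km/s.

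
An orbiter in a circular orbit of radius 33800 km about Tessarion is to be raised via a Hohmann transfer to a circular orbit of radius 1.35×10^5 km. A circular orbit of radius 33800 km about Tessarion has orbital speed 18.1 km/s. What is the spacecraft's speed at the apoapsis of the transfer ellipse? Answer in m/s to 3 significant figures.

v = 5730 m/s

From the circular-orbit relation v² = μ/r at r = 33800 km: μ = v²r = (18.1)² × 33800 = 1.10732×10^7 km³/s².
Semi-major axis of the transfer orbit: a_t = (33800 + 1.350×10^5)/2 = 84400 km.
The apoapsis of the transfer ellipse is at r = 1.350×10^5 km.
From the vis-viva equation, v = √[μ(2/r − 1/a_t)] = 5.731 km/s.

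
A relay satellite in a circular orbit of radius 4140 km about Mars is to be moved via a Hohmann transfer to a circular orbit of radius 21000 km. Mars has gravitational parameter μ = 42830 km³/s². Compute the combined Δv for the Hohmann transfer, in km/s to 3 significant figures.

Δv = 1.55 km/s

Transfer-ellipse semi-major axis a_t = (r₁ + r₂)/2 = (4140 + 21000)/2 = 12570 km.
Circular speed at r₁: v₁ = √(μ/r₁) = √(42830/4140) = 3.2164 km/s.
On the transfer ellipse at r₁, vis-viva gives v_p = √[μ(2/r₁ − 1/a_t)] = 4.1573 km/s.
First burn Δv₁ = |v_p − v₁| = 0.9409 km/s.
Circular speed at r₂: v₂ = √(μ/r₂) = 1.4281 km/s.
Transfer-orbit speed at r₂: v_a = √[μ(2/r₂ − 1/a_t)] = 0.81959 km/s.
Second burn Δv₂ = |v₂ − v_a| = 0.6085 km/s.
Total Δv = Δv₁ + Δv₂ = 1.549 km/s.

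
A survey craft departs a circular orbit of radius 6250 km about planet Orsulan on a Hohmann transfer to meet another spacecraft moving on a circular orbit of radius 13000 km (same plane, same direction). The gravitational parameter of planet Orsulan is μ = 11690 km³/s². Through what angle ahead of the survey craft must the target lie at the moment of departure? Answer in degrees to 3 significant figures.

φ = 65.3°

Semi-major axis of the transfer orbit: a_t = (6250 + 13000)/2 = 9625 km.
Transfer time t = π√(a_t³/μ) = 27437 s.
Target angular speed ω₂ = √(μ/r₂³) = 7.2944×10^-5 rad/s.
Angle swept by the target during transfer: ω₂·t = 2.0014 rad = 114.7°.
The survey craft traverses 180° on the transfer ellipse, so the target must lead by 180° − 114.7° = 65.3°.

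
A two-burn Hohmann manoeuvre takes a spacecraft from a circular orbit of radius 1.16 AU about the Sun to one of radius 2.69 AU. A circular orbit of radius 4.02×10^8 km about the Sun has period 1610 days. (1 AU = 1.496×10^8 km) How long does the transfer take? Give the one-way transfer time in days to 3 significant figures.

t = 488 days

From Kepler's third law T² = 4π²r³/μ at r = 4.02×10^8 km, T = 1610 days = 1610 × 86400 s = 1.39104×10^8 s: μ = 4π²r³/T² = 1.32544×10^11 km³/s².
In km: r₁ = 1.16 × 1.496×10^8 = 1.73536×10^8 km; r₂ = 2.69 × 1.496×10^8 = 4.02424×10^8 km.
Semi-major axis of the transfer orbit: a_t = (1.73536×10^8 + 4.02424×10^8)/2 = 2.8798×10^8 km.
Transfer time t = π√(a_t³/μ) = π√((2.8798×10^8)³ / 1.32544×10^11) = 4.217×10^7 s.
Converting: 4.217×10^7 s ÷ 86400 s/day = 488 days.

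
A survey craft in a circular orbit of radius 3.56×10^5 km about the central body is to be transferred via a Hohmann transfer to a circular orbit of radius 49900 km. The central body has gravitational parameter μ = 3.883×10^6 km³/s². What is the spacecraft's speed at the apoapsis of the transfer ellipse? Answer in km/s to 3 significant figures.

v = 1.64 km/s

The Hohmann ellipse has a_t = (r₁ + r₂)/2 = 2.0295×10^5 km.
The apoapsis of the transfer ellipse is at r = 3.560×10^5 km.
From the vis-viva equation, v = √[μ(2/r − 1/a_t)] = 1.638 km/s.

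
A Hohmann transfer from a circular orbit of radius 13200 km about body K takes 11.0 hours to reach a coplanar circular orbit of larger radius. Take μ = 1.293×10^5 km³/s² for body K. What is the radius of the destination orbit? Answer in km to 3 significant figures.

r₂ = 41600 km

Transfer time t = 11.0 hours = 39600 s, and t = π√(a_t³/μ).
So a_t = (μ t²/π²)^(1/3) = (1.293×10^5 × (39600)² / π²)^(1/3) = 27388 km.
Since a_t = (r₁ + r₂)/2, r₂ = 2a_t − r₁ = 2×27388 − 13200 = 41576 km.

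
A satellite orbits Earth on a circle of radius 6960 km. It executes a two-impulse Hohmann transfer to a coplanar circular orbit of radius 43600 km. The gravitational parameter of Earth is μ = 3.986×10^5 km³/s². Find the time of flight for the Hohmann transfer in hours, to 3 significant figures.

t = 5.56 hours

The Hohmann ellipse has a_t = (r₁ + r₂)/2 = 25280 km.
Half the transfer-orbit period gives t = π√(a_t³/μ) = 20000 s.
Converting: 20000 s ÷ 3600 s/hour = 5.56 hours.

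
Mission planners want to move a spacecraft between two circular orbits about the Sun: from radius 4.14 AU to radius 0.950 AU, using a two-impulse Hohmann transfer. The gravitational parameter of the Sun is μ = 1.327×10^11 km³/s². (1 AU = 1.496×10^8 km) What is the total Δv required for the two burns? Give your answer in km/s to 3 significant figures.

Δv = 14.1 km/s

In km: r₁ = 4.14 × 1.496×10^8 = 6.19344×10^8 km; r₂ = 0.950 × 1.496×10^8 = 1.4212×10^8 km.
Semi-major axis of the transfer orbit: a_t = (6.19344×10^8 + 1.4212×10^8)/2 = 3.80732×10^8 km.
At r₁ the circular-orbit speed is v₁ = √(μ/r₁) = 14.638 km/s.
On the transfer ellipse at r₁, vis-viva equation gives v_a = √[μ(2/r₁ − 1/a_t)] = 8.9431 km/s.
First burn Δv₁ = |v_a − v₁| = 5.695 km/s.
At r₂, v₂ = √(μ/r₂) = 30.557 km/s.
Transfer-orbit speed at r₂: v_p = √[μ(2/r₂ − 1/a_t)] = 38.973 km/s.
Second burn Δv₂ = |v₂ − v_p| = 8.416 km/s.
Δv = Δv₁ + Δv₂ = 5.695 + 8.416 = 14.11 km/s.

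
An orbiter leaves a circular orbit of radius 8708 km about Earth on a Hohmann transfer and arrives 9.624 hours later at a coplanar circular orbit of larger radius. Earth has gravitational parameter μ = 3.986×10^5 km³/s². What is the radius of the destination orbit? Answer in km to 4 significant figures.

r₂ = 64220 km

Transfer time t = 9.624 hours = 34646.4 s, and t = π√(a_t³/μ).
So a_t = (μ t²/π²)^(1/3) = (3.986×10^5 × (34646.4)² / π²)^(1/3) = 36463 km.
Since a_t = (r₁ + r₂)/2, r₂ = 2a_t − r₁ = 2×36463 − 8708 = 64218 km.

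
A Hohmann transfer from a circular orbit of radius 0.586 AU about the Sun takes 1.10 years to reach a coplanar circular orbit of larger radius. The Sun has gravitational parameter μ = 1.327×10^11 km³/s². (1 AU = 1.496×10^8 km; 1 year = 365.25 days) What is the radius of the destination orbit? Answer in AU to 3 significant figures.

r₂ = 2.80 AU

In km: r₁ = 0.586 × 1.496×10^8 = 8.76656×10^7 km.
Transfer time t = 1.10 years × 365.25 × 86400 s = 3.471336×10^7 s, and t = π√(a_t³/μ).
So a_t = (μ t²/π²)^(1/3) = (1.327×10^11 × (3.471336×10^7)² / π²)^(1/3) = 2.5304×10^8 km.
Since a_t = (r₁ + r₂)/2, r₂ = 2a_t − r₁ = 2×2.5304×10^8 − 8.76656×10^7 = 4.184144×10^8 km.
In AU: r₂ = 4.184144×10^8 / 1.496×10^8 = 2.80 AU.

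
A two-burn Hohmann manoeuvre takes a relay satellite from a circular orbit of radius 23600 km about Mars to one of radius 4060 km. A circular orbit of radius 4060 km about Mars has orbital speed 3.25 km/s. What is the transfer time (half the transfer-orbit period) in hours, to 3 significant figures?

From the circular-orbit relation v² = μ/r at r = 4060 km: μ = v²r = (3.25)² × 4060 = 42883.8 km³/s².
Semi-major axis of the transfer orbit: a_t = (23600 + 4060)/2 = 13830 km.
Transfer time t = π√(a_t³/μ) = π√((13830)³ / 42883.8) = 24670 s.
Converting: 24670 s ÷ 3600 s/hour = 6.85 hours.

t = 6.85 hours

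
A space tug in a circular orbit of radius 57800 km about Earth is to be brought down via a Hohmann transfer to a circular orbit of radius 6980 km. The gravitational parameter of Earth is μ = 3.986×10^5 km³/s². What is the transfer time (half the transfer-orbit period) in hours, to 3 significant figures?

t = 8.06 hours

Semi-major axis of the transfer orbit: a_t = (57800 + 6980)/2 = 32390 km.
By Kepler's third law the transfer-orbit period is T = 2π√(a_t³/μ), so t = T/2 = 29010 s.
Converting: 29010 s ÷ 3600 s/hour = 8.06 hours.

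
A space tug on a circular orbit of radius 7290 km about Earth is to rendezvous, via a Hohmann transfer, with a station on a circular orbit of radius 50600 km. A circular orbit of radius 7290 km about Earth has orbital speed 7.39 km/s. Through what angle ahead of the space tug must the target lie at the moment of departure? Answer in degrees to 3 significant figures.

From the circular-orbit relation v² = μ/r at r = 7290 km: μ = v²r = (7.39)² × 7290 = 3.98122×10^5 km³/s².
Transfer-ellipse semi-major axis a_t = (r₁ + r₂)/2 = (7290 + 50600)/2 = 28945 km.
Transfer time t = π√(a_t³/μ) = 24519 s.
The target's mean motion on its circular orbit is ω₂ = √(μ/r₂³) = 5.5435×10^-5 rad/s.
Angle swept by the target during transfer: ω₂·t = 1.3592 rad = 77.88°.
Arrival is 180° from departure on the ellipse, so φ = 180° − 77.88° = 102°.

φ = 102°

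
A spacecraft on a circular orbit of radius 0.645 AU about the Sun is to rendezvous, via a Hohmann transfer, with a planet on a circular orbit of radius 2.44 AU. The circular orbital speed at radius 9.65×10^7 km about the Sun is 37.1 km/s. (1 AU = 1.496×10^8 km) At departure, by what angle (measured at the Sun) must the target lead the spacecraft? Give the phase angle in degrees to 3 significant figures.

From the circular-orbit relation v² = μ/r at r = 9.65×10^7 km: μ = v²r = (37.1)² × 9.65×10^7 = 1.32824×10^11 km³/s².
In km: r₁ = 0.645 × 1.496×10^8 = 9.6492×10^7 km; r₂ = 2.44 × 1.496×10^8 = 3.65024×10^8 km.
Semi-major axis of the transfer orbit: a_t = (9.6492×10^7 + 3.65024×10^8)/2 = 2.30758×10^8 km.
The half-period of the transfer ellipse is t = π√(a_t³/μ) = 3.022×10^7 s.
Target angular speed ω₂ = √(μ/r₂³) = 5.226×10^-8 rad/s.
Angle swept by the target during transfer: ω₂·t = 1.579 rad = 90.47°.
The spacecraft traverses 180° on the transfer ellipse, so the target must lead by 180° − 90.47° = 89.5°.

φ = 89.5°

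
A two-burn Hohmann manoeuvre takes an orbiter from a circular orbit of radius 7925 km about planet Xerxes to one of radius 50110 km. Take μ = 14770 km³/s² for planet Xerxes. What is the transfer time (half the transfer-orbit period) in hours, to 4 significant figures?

Semi-major axis of the transfer orbit: a_t = (7925 + 50110)/2 = 29017.5 km.
Transfer time t = π√(a_t³/μ) = π√((29017.5)³ / 14770) = 1.2778×10^5 s.
Converting: 1.2778×10^5 s ÷ 3600 s/hour = 35.49 hours.

t = 35.49 hours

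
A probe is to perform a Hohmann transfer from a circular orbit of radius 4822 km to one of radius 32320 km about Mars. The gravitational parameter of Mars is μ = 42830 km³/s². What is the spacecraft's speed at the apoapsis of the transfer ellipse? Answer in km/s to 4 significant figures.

v = 0.5866 km/s

Semi-major axis of the transfer orbit: a_t = (4822 + 32320)/2 = 18571 km.
At apoapsis, r = 32320 km.
Vis-viva: v = √[μ(2/r − 1/a_t)] = √[42830 × (2/32320 − 1/18571)] = 0.5866 km/s.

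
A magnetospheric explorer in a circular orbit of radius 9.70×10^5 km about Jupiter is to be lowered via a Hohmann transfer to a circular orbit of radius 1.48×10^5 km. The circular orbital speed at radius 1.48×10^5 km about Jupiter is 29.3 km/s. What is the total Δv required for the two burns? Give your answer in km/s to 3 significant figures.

Δv = 14.9 km/s

From the circular-orbit relation v² = μ/r at r = 1.48×10^5 km: μ = v²r = (29.3)² × 1.48×10^5 = 1.27057×10^8 km³/s².
Transfer-ellipse semi-major axis a_t = (r₁ + r₂)/2 = (9.700×10^5 + 1.480×10^5)/2 = 5.590×10^5 km.
At r₁ the circular-orbit speed is v₁ = √(μ/r₁) = 11.445 km/s.
On the transfer ellipse at r₁, vis-viva equation gives v_a = √[μ(2/r₁ − 1/a_t)] = 5.8889 km/s.
First burn Δv₁ = |v_a − v₁| = 5.556 km/s.
At r₂, v₂ = √(μ/r₂) = 29.300 km/s.
Transfer-orbit speed at r₂: v_p = √[μ(2/r₂ − 1/a_t)] = 38.596 km/s.
Second burn Δv₂ = |v₂ − v_p| = 9.296 km/s.
Total Δv = Δv₁ + Δv₂ = 14.85 km/s.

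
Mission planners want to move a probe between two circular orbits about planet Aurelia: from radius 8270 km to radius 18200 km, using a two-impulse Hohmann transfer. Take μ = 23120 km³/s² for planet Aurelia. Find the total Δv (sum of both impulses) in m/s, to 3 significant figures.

Δv = 525 m/s

The Hohmann ellipse has a_t = (r₁ + r₂)/2 = 13235 km.
Circular speed at r₁: v₁ = √(μ/r₁) = √(23120/8270) = 1.6720 km/s.
Transfer-orbit speed at r₁ (v² = μ(2/r − 1/a)): v_p = √[μ(2/r₁ − 1/a_t)] = 1.9607 km/s.
First burn Δv₁ = |v_p − v₁| = 0.2887 km/s.
At r₂, v₂ = √(μ/r₂) = 1.127 km/s.
Transfer-orbit speed at r₂: v_a = √[μ(2/r₂ − 1/a_t)] = 0.8909 km/s.
Second burn Δv₂ = |v₂ − v_a| = 0.2361 km/s.
Δv = Δv₁ + Δv₂ = 0.2887 + 0.2361 = 0.5248 km/s.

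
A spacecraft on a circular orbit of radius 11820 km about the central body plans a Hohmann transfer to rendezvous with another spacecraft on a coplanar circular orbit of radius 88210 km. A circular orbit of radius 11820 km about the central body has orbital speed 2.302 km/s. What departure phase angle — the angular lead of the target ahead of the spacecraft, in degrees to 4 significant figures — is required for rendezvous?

From the circular-orbit relation v² = μ/r at r = 11820 km: μ = v²r = (2.302)² × 11820 = 62636.6 km³/s².
Transfer-ellipse semi-major axis a_t = (r₁ + r₂)/2 = (11820 + 88210)/2 = 50015 km.
The half-period of the transfer ellipse is t = π√(a_t³/μ) = 1.404062×10^5 s.
The target's mean motion on its circular orbit is ω₂ = √(μ/r₂³) = 9.552946×10^-6 rad/s.
Angle swept by the target during transfer: ω₂·t = 1.341293 rad = 76.8504°.
Arrival is 180° from departure on the ellipse, so φ = 180° − 76.8504° = 103.1°.

φ = 103.1°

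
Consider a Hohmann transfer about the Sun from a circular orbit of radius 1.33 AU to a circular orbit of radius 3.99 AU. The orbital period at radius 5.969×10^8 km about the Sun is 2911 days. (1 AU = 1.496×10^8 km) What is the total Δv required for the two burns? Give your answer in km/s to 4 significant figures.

From Kepler's third law T² = 4π²r³/μ at r = 5.969×10^8 km, T = 2911 days = 2911 × 86400 s = 2.515104×10^8 s: μ = 4π²r³/T² = 1.32725×10^11 km³/s².
In km: r₁ = 1.33 × 1.496×10^8 = 1.98968×10^8 km; r₂ = 3.99 × 1.496×10^8 = 5.96904×10^8 km.
Semi-major axis of the transfer orbit: a_t = (1.98968×10^8 + 5.96904×10^8)/2 = 3.97936×10^8 km.
Circular speed at r₁: v₁ = √(μ/r₁) = √(1.32725×10^11/1.98968×10^8) = 25.8276 km/s.
Transfer-orbit speed at r₁ (v² = μ(2/r − 1/a)): v_p = √[μ(2/r₁ − 1/a_t)] = 31.6323 km/s.
First burn Δv₁ = |v_p − v₁| = 5.805 km/s.
Circular speed at r₂: v₂ = √(μ/r₂) = 14.912 km/s.
Transfer-orbit speed at r₂: v_a = √[μ(2/r₂ − 1/a_t)] = 10.544 km/s.
Second burn Δv₂ = |v₂ − v_a| = 4.368 km/s.
Total Δv = Δv₁ + Δv₂ = 10.17 km/s.

Δv = 10.17 km/s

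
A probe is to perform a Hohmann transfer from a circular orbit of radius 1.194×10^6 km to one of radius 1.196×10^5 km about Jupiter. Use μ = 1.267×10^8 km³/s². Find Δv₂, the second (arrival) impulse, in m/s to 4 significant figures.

Δv₂ = 11340 m/s

The Hohmann ellipse has a_t = (r₁ + r₂)/2 = 6.568×10^5 km.
Circular speed at r = 1.196×10^5 km: v_c = √(μ/r) = 32.548 km/s.
Vis-viva on the transfer ellipse at r = 1.196×10^5 km gives v_t = √[μ(2/r − 1/a_t)] = 43.884 km/s.
Δv₂ = |v_t − v_c| = |43.884 − 32.548| = 11.34 km/s.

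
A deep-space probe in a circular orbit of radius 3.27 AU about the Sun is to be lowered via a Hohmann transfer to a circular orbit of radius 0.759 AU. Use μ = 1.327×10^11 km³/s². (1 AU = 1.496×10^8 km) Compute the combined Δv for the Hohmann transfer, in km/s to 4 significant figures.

Δv = 15.73 km/s

In km: r₁ = 3.27 × 1.496×10^8 = 4.89192×10^8 km; r₂ = 0.759 × 1.496×10^8 = 1.135464×10^8 km.
The Hohmann ellipse has a_t = (r₁ + r₂)/2 = 3.013692×10^8 km.
Circular speed at r₁: v₁ = √(μ/r₁) = √(1.327×10^11/4.89192×10^8) = 16.470083 km/s.
On the transfer ellipse at r₁, v² = μ(2/r − 1/a) gives v_a = √[μ(2/r₁ − 1/a_t)] = 10.109578 km/s.
First burn Δv₁ = |v_a − v₁| = 6.361 km/s.
At r₂, v₂ = √(μ/r₂) = 34.186 km/s.
Transfer-orbit speed at r₂: v_p = √[μ(2/r₂ − 1/a_t)] = 43.555 km/s.
Second burn Δv₂ = |v₂ − v_p| = 9.369 km/s.
Δv = Δv₁ + Δv₂ = 6.361 + 9.369 = 15.73 km/s.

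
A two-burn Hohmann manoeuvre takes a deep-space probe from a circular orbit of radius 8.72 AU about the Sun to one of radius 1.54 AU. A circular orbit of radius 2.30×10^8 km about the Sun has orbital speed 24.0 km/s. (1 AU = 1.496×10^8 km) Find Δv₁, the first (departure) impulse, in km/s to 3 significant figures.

Δv₁ = 4.56 km/s

From the circular-orbit relation v² = μ/r at r = 2.30×10^8 km: μ = v²r = (24.0)² × 2.30×10^8 = 1.32480×10^11 km³/s².
In km: r₁ = 8.72 × 1.496×10^8 = 1.304512×10^9 km; r₂ = 1.54 × 1.496×10^8 = 2.30384×10^8 km.
Transfer-ellipse semi-major axis a_t = (r₁ + r₂)/2 = (1.304512×10^9 + 2.30384×10^8)/2 = 7.67448×10^8 km.
On the circular orbit at r = 1.304512×10^9 km, v_c = √(μ/r) = 10.077 km/s.
Transfer-orbit speed at the same r (vis-viva, a = a_t): v_t = √[μ(2/r − 1/a_t)] = 5.5214 km/s.
Δv₁ = |v_t − v_c| = |5.5214 − 10.077| = 4.556 km/s.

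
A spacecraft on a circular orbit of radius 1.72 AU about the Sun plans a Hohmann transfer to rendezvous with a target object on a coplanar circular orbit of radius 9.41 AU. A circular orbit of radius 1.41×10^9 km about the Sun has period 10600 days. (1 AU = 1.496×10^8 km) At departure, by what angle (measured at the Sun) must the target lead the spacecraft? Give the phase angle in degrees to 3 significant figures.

φ = 98.1°

From Kepler's third law T² = 4π²r³/μ at r = 1.41×10^9 km, T = 10600 days = 10600 × 86400 s = 9.1584×10^8 s: μ = 4π²r³/T² = 1.31940×10^11 km³/s².
In km: r₁ = 1.72 × 1.496×10^8 = 2.57312×10^8 km; r₂ = 9.41 × 1.496×10^8 = 1.407736×10^9 km.
Transfer-ellipse semi-major axis a_t = (r₁ + r₂)/2 = (2.57312×10^8 + 1.407736×10^9)/2 = 8.32524×10^8 km.
Transfer time t = π√(a_t³/μ) = 2.0776×10^8 s.
The target's mean motion on its circular orbit is ω₂ = √(μ/r₂³) = 6.8771×10^-9 rad/s.
Angle swept by the target during transfer: ω₂·t = 1.4288 rad = 81.86°.
Arrival is 180° from departure on the ellipse, so φ = 180° − 81.86° = 98.1°.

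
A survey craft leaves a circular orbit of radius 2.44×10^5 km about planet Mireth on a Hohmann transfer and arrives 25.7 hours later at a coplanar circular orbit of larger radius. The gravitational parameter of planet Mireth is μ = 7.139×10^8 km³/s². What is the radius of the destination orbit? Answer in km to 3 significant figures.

Transfer time t = 25.7 hours = 92520 s, and t = π√(a_t³/μ).
So a_t = (μ t²/π²)^(1/3) = (7.139×10^8 × (92520)² / π²)^(1/3) = 8.5232×10^5 km.
Since a_t = (r₁ + r₂)/2, r₂ = 2a_t − r₁ = 2×8.5232×10^5 − 2.440×10^5 = 1.46064×10^6 km.

r₂ = 1.46×10^6 km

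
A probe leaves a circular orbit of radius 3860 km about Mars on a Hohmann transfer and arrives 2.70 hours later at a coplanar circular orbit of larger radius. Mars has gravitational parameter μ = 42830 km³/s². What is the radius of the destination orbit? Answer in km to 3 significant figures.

Transfer time t = 2.70 hours = 9720 s, and t = π√(a_t³/μ).
So a_t = (μ t²/π²)^(1/3) = (42830 × (9720)² / π²)^(1/3) = 7428.9 km.
Since a_t = (r₁ + r₂)/2, r₂ = 2a_t − r₁ = 2×7428.9 − 3860 = 10997.8 km.

r₂ = 11000 km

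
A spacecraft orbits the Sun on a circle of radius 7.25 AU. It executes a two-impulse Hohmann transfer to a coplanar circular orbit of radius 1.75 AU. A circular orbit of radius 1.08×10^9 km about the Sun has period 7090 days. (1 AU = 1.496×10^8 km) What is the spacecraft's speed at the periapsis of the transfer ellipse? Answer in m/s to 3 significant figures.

From Kepler's third law T² = 4π²r³/μ at r = 1.08×10^9 km, T = 7090 days = 7090 × 86400 s = 6.12576×10^8 s: μ = 4π²r³/T² = 1.32529×10^11 km³/s².
In km: r₁ = 7.25 × 1.496×10^8 = 1.0846×10^9 km; r₂ = 1.75 × 1.496×10^8 = 2.618×10^8 km.
The Hohmann ellipse has a_t = (r₁ + r₂)/2 = 6.732×10^8 km.
The periapsis of the transfer ellipse is at r = 2.618×10^8 km.
Vis-viva: v = √[μ(2/r − 1/a_t)] = √[1.32529×10^11 × (2/2.618×10^8 − 1/6.732×10^8)] = 28.56 km/s.

v = 28600 m/s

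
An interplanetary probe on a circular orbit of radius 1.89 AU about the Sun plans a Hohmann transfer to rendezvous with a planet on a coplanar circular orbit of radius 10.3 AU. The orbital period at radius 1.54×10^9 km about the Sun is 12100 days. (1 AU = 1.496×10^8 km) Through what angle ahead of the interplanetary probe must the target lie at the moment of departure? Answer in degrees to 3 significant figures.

φ = 98.1°

From Kepler's third law T² = 4π²r³/μ at r = 1.54×10^9 km, T = 12100 days = 12100 × 86400 s = 1.04544×10^9 s: μ = 4π²r³/T² = 1.31924×10^11 km³/s².
In km: r₁ = 1.89 × 1.496×10^8 = 2.82744×10^8 km; r₂ = 10.3 × 1.496×10^8 = 1.54088×10^9 km.
Transfer-ellipse semi-major axis a_t = (r₁ + r₂)/2 = (2.82744×10^8 + 1.54088×10^9)/2 = 9.11812×10^8 km.
The half-period of the transfer ellipse is t = π√(a_t³/μ) = 2.3815×10^8 s.
Target angular speed ω₂ = √(μ/r₂³) = 6.0049×10^-9 rad/s.
Angle swept by the target during transfer: ω₂·t = 1.4301 rad = 81.94°.
Arrival is 180° from departure on the ellipse, so φ = 180° − 81.94° = 98.1°.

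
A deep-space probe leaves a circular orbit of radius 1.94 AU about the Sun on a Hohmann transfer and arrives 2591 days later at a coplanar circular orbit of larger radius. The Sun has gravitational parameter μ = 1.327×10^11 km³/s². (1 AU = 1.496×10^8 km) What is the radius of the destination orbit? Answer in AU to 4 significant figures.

In km: r₁ = 1.94 × 1.496×10^8 = 2.90224×10^8 km.
Transfer time t = 2591 days = 2.238624×10^8 s, and t = π√(a_t³/μ).
So a_t = (μ t²/π²)^(1/3) = (1.327×10^11 × (2.238624×10^8)² / π²)^(1/3) = 8.7669×10^8 km.
Since a_t = (r₁ + r₂)/2, r₂ = 2a_t − r₁ = 2×8.7669×10^8 − 2.90224×10^8 = 1.463156×10^9 km.
In AU: r₂ = 1.463156×10^9 / 1.496×10^8 = 9.780 AU.

r₂ = 9.780 AU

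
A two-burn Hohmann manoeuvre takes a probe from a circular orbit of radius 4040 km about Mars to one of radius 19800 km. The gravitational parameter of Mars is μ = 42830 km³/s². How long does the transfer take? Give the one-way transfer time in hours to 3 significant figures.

t = 5.49 hours

The Hohmann ellipse has a_t = (r₁ + r₂)/2 = 11920 km.
Half the transfer-orbit period gives t = π√(a_t³/μ) = 19760 s.
Converting: 19760 s ÷ 3600 s/hour = 5.49 hours.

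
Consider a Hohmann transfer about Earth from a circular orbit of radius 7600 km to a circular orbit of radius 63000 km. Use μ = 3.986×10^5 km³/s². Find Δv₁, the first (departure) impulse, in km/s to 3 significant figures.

Semi-major axis of the transfer orbit: a_t = (7600 + 63000)/2 = 35300 km.
Circular speed at r = 7600 km: v_c = √(μ/r) = 7.242 km/s.
Vis-viva on the transfer ellipse at r = 7600 km gives v_t = √[μ(2/r − 1/a_t)] = 9.675 km/s.
Δv₁ = |v_t − v_c| = |9.675 − 7.242| = 2.433 km/s.

Δv₁ = 2.43 km/s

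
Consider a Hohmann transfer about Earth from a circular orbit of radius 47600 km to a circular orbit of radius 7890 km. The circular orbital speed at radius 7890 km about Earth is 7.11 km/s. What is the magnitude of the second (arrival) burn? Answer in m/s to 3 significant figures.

Δv₂ = 2200 m/s

From the circular-orbit relation v² = μ/r at r = 7890 km: μ = v²r = (7.11)² × 7890 = 3.98856×10^5 km³/s².
The Hohmann ellipse has a_t = (r₁ + r₂)/2 = 27745 km.
On the circular orbit at r = 7890 km, v_c = √(μ/r) = 7.110 km/s.
Vis-viva on the transfer ellipse at r = 7890 km gives v_t = √[μ(2/r − 1/a_t)] = 9.313 km/s.
Δv₂ = |v_t − v_c| = |9.313 − 7.110| = 2.203 km/s.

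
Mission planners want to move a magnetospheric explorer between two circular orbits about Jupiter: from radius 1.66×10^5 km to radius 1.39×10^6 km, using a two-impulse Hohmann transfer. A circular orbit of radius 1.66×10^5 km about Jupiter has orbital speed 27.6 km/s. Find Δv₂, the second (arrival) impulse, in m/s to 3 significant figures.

From the circular-orbit relation v² = μ/r at r = 1.66×10^5 km: μ = v²r = (27.6)² × 1.66×10^5 = 1.26452×10^8 km³/s².
Transfer-ellipse semi-major axis a_t = (r₁ + r₂)/2 = (1.660×10^5 + 1.390×10^6)/2 = 7.780×10^5 km.
On the circular orbit at r = 1.390×10^6 km, v_c = √(μ/r) = 9.538 km/s.
Transfer-orbit speed at the same r (vis-viva, a = a_t): v_t = √[μ(2/r − 1/a_t)] = 4.406 km/s.
Δv₂ = |v_t − v_c| = |4.406 − 9.538| = 5.132 km/s.

Δv₂ = 5130 m/s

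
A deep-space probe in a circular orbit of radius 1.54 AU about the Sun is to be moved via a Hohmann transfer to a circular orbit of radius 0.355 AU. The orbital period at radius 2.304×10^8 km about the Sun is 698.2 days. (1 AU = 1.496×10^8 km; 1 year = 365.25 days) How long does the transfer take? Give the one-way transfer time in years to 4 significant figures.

t = 0.4612 years

From Kepler's third law T² = 4π²r³/μ at r = 2.304×10^8 km, T = 698.2 days = 698.2 × 86400 s = 6.032448×10^7 s: μ = 4π²r³/T² = 1.32684×10^11 km³/s².
In km: r₁ = 1.54 × 1.496×10^8 = 2.30384×10^8 km; r₂ = 0.355 × 1.496×10^8 = 5.3108×10^7 km.
The Hohmann ellipse has a_t = (r₁ + r₂)/2 = 1.41746×10^8 km.
Half the transfer-orbit period gives t = π√(a_t³/μ) = 1.4555×10^7 s.
Converting: 1.4555×10^7 s ÷ 3.15576×10^7 s/year (365.25 × 86400) = 0.4612 years.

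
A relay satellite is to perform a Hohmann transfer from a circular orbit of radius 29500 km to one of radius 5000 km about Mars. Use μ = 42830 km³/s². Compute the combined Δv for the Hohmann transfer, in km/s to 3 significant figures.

Semi-major axis of the transfer orbit: a_t = (29500 + 5000)/2 = 17250 km.
Circular speed at r₁: v₁ = √(μ/r₁) = √(42830/29500) = 1.2049 km/s.
On the transfer ellipse at r₁, v² = μ(2/r − 1/a) gives v_a = √[μ(2/r₁ − 1/a_t)] = 0.64871 km/s.
First burn Δv₁ = |v_a − v₁| = 0.5562 km/s.
At r₂, v₂ = √(μ/r₂) = 2.9268 km/s.
Transfer-orbit speed at r₂: v_p = √[μ(2/r₂ − 1/a_t)] = 3.8274 km/s.
Second burn Δv₂ = |v₂ − v_p| = 0.9006 km/s.
Total Δv = Δv₁ + Δv₂ = 1.457 km/s.

Δv = 1.46 km/s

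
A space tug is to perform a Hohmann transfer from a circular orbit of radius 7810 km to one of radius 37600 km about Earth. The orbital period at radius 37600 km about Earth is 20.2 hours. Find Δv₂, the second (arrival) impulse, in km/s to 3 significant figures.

From Kepler's third law T² = 4π²r³/μ at r = 37600 km, T = 20.2 hours = 20.2 × 3600 s = 72720 s: μ = 4π²r³/T² = 3.96840×10^5 km³/s².
Semi-major axis of the transfer orbit: a_t = (7810 + 37600)/2 = 22705 km.
Circular speed at r = 37600 km: v_c = √(μ/r) = 3.2487 km/s.
Vis-viva on the transfer ellipse at r = 37600 km gives v_t = √[μ(2/r − 1/a_t)] = 1.9054 km/s.
Δv₂ = |v_t − v_c| = |1.9054 − 3.2487| = 1.343 km/s.

Δv₂ = 1.34 km/s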